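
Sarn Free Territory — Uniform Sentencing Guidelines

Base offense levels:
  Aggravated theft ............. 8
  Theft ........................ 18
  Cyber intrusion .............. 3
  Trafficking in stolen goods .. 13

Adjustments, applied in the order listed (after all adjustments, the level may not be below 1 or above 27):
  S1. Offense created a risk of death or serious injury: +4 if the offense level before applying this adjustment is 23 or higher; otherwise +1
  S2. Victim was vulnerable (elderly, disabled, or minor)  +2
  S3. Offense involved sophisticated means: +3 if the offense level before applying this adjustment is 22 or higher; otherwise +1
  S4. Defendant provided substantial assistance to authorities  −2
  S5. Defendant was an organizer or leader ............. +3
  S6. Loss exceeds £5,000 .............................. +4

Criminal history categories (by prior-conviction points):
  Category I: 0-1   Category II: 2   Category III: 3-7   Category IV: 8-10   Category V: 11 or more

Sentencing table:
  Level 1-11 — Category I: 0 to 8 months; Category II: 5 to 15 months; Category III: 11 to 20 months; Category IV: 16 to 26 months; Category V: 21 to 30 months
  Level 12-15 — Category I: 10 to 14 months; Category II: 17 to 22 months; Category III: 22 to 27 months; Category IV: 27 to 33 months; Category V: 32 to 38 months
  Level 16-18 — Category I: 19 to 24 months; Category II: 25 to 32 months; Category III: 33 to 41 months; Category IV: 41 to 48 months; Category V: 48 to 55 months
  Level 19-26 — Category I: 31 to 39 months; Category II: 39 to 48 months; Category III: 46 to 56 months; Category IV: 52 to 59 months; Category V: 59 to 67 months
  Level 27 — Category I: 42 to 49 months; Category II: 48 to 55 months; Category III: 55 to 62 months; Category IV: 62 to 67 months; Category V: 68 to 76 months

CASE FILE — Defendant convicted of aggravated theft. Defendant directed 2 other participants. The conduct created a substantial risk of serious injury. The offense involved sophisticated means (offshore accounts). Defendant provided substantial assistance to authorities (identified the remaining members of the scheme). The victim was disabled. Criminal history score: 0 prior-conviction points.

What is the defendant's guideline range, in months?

Base offense level for aggravated theft: 8.
S1 applies (level before this adjustment is 8 < 23, so +1): 8 + 1 = 9.
S2 applies: 9 + 2 = 11.
S3 applies (level before this adjustment is 11 < 22, so +1): 11 + 1 = 12.
S4 applies: 12 − 2 = 10.
S5 applies: 10 + 3 = 13.
Final offense level: 13.
Criminal history: 0 prior points → Category I (0-1).
Level 13 falls in the 12-15 band.
Grid: Level 12-15 × Category I = 10-14 months.

10-14 months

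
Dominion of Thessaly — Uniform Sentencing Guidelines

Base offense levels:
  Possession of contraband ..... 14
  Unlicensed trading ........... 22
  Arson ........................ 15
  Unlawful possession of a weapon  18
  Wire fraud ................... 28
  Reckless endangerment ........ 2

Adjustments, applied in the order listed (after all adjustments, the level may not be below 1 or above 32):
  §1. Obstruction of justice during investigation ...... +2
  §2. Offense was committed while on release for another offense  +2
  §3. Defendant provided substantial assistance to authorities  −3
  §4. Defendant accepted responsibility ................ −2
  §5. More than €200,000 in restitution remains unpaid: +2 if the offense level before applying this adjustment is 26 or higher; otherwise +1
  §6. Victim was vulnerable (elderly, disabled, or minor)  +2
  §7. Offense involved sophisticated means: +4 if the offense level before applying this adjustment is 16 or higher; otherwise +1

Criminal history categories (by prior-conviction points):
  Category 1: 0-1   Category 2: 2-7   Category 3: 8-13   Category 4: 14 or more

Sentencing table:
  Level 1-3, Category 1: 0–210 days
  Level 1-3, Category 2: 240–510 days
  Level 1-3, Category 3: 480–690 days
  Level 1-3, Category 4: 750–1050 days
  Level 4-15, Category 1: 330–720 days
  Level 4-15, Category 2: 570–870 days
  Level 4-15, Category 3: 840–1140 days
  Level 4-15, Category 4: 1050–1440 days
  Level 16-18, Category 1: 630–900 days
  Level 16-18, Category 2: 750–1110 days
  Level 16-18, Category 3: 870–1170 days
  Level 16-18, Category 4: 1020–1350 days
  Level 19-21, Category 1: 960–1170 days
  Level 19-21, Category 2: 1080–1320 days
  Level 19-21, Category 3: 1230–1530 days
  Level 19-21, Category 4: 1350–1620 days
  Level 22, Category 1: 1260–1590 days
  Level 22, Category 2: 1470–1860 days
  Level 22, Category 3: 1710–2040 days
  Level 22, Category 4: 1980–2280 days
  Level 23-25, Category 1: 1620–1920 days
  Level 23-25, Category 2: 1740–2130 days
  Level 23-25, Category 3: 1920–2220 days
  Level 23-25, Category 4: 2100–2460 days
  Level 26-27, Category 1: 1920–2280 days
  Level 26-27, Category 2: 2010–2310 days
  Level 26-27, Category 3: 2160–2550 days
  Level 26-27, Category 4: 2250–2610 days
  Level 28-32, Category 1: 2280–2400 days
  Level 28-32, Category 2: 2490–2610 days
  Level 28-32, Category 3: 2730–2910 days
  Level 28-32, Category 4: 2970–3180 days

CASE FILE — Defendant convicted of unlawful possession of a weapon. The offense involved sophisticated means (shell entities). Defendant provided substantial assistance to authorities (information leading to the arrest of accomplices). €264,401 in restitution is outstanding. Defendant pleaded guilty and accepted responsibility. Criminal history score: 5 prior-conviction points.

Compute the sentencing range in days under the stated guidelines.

570-870 days

Base offense level for unlawful possession of a weapon: 18.
§3 applies: 18 − 3 = 15.
§4 applies: 15 − 2 = 13.
§5 applies (level before this adjustment is 13 < 26, so +1): 13 + 1 = 14.
§6 does not apply.
§7 applies (level before this adjustment is 14 < 16, so +1): 14 + 1 = 15.
Final offense level: 15.
Criminal history: 5 prior points → Category 2 (2-7).
Level 15 falls in the 4-15 band.
Grid: Level 4-15 × Category 2 = 570-870 days.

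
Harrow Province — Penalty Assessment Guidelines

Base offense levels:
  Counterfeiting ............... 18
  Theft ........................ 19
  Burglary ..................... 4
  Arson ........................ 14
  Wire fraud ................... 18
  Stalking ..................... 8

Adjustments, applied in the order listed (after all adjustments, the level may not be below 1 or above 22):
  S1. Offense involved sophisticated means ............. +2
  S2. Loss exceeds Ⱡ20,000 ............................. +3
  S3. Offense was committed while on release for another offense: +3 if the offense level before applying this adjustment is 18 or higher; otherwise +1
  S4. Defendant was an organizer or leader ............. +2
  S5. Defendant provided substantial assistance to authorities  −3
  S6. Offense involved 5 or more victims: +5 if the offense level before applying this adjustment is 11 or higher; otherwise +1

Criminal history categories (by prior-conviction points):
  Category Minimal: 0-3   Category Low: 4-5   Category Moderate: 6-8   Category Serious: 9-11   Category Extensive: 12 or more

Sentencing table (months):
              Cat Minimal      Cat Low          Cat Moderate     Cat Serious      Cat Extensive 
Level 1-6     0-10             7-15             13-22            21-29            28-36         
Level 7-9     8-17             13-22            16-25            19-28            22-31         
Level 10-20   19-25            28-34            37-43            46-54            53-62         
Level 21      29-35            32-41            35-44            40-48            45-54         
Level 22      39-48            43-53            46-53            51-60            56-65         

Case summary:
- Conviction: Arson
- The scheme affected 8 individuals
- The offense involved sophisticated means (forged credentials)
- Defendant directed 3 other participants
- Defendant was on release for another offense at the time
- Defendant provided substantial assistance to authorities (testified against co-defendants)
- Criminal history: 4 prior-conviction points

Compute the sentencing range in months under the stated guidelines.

Base offense level for arson: 14.
S1 applies: 14 + 2 = 16.
S3 applies (level before this adjustment is 16 < 18, so +1): 16 + 1 = 17.
S4 applies: 17 + 2 = 19.
S5 applies: 19 − 3 = 16.
S6 applies (level before this adjustment is 16 ≥ 11, so +5): 16 + 5 = 21.
Final offense level: 21.
Criminal history: 4 prior points → Category Low (4-5).
Level 21 falls in the 21 band.
Grid: Level 21 × Category Low = 32-41 months.

32-41 months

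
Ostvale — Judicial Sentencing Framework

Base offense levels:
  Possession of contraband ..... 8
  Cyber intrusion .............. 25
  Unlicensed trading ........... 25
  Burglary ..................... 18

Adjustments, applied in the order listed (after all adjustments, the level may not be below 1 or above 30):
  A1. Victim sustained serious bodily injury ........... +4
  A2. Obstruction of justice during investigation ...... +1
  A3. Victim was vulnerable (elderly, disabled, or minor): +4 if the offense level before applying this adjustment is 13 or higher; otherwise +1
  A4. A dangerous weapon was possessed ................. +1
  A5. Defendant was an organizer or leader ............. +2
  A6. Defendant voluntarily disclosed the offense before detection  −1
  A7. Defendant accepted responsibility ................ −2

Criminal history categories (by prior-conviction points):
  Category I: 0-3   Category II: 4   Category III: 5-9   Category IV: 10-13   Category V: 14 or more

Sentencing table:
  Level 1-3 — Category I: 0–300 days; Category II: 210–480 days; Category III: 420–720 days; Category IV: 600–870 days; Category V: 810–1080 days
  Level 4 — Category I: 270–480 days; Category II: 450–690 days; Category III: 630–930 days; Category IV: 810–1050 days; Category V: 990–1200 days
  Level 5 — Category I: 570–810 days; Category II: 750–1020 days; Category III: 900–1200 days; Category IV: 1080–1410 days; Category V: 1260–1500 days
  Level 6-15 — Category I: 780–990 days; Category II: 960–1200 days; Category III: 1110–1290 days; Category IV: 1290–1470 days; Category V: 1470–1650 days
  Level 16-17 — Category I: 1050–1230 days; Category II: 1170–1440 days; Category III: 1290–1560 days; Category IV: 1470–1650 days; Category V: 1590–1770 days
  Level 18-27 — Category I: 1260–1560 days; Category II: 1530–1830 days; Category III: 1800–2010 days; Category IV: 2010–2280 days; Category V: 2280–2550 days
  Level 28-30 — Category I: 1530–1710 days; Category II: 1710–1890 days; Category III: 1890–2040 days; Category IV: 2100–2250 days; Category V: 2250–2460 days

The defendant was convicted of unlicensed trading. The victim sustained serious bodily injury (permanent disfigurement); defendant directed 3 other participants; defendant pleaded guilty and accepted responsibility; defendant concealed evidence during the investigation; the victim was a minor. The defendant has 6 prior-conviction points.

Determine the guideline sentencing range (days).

Base offense level for unlicensed trading: 25.
A1 applies: 25 + 4 = 29.
A2 applies: 29 + 1 = 30.
A3 applies (level before this adjustment is 30 ≥ 13, so +4): 30 + 4 = 34.
A5 applies: 34 + 2 = 36.
A7 applies: 36 − 2 = 34.
Level 34 exceeds the maximum of 30; capped at 30.
Final offense level: 30.
Criminal history: 6 prior points → Category III (5-9).
Level 30 falls in the 28-30 band.
Grid: Level 28-30 × Category III = 1890-2040 days.

1890-2040 days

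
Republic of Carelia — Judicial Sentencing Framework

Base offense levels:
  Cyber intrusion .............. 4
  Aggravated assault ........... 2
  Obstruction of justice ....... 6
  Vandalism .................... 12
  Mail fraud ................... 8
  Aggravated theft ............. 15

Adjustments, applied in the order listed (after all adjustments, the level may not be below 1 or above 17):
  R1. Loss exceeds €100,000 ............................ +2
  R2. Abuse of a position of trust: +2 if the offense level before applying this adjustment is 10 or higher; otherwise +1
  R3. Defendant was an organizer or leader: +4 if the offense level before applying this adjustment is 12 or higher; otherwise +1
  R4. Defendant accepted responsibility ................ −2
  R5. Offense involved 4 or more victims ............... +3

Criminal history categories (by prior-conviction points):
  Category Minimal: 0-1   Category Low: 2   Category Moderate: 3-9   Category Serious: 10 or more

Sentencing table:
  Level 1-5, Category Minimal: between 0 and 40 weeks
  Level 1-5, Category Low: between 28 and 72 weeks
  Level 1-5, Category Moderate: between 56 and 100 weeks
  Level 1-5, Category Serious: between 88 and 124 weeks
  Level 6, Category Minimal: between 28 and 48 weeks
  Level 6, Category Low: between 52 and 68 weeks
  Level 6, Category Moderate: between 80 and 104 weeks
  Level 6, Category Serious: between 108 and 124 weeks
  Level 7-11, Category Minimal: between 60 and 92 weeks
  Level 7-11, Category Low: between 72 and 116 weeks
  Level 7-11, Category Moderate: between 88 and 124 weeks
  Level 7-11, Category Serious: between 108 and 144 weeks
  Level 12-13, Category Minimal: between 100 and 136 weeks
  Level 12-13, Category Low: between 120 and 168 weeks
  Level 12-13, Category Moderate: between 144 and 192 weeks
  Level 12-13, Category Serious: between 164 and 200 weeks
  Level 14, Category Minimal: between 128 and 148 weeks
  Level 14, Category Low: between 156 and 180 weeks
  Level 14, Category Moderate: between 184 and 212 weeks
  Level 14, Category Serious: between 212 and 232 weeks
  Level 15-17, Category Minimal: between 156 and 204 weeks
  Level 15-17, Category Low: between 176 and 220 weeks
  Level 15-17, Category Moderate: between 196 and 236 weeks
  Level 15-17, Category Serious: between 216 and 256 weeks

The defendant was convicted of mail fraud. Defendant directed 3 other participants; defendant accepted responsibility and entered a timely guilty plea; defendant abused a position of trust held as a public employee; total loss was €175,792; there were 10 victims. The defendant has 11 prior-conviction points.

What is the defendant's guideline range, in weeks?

Base offense level for mail fraud: 8.
R1 applies: 8 + 2 = 10.
R2 applies (level before this adjustment is 10 ≥ 10, so +2): 10 + 2 = 12.
R3 applies (level before this adjustment is 12 ≥ 12, so +4): 12 + 4 = 16.
R4 applies: 16 − 2 = 14.
R5 applies: 14 + 3 = 17.
Final offense level: 17.
Criminal history: 11 prior points → Category Serious (10+).
Level 17 falls in the 15-17 band.
Grid: Level 15-17 × Category Serious = 216-256 weeks.

216-256 weeks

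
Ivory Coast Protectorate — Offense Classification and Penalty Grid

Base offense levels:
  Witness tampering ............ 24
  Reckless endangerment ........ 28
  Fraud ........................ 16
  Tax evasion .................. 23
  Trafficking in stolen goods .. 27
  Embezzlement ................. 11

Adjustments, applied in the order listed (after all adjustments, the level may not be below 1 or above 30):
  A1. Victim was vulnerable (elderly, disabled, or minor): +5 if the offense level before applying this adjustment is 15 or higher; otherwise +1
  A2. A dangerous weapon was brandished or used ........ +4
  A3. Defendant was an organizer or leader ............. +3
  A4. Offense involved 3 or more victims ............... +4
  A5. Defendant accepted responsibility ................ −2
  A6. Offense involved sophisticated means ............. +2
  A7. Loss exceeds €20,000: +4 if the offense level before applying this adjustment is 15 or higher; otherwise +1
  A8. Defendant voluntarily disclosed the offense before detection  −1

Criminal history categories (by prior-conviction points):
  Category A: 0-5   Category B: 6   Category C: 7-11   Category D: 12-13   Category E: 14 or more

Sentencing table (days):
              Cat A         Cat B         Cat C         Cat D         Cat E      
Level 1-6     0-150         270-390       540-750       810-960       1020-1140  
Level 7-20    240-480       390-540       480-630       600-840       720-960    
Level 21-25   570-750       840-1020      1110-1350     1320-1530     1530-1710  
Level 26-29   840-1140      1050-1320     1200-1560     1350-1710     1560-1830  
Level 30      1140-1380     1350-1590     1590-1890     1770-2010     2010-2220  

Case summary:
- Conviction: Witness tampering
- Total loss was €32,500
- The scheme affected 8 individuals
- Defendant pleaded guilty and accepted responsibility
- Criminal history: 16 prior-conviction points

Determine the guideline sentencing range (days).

2010-2220 days

Base offense level for witness tampering: 24.
A1 does not apply.
A2 does not apply.
A4 applies: 24 + 4 = 28.
A5 applies: 28 − 2 = 26.
A7 applies (level before this adjustment is 26 ≥ 15, so +4): 26 + 4 = 30.
A8 does not apply.
Final offense level: 30.
Criminal history: 16 prior points → Category E (14+).
Level 30 falls in the 30 band.
Grid: Level 30 × Category E = 2010-2220 days.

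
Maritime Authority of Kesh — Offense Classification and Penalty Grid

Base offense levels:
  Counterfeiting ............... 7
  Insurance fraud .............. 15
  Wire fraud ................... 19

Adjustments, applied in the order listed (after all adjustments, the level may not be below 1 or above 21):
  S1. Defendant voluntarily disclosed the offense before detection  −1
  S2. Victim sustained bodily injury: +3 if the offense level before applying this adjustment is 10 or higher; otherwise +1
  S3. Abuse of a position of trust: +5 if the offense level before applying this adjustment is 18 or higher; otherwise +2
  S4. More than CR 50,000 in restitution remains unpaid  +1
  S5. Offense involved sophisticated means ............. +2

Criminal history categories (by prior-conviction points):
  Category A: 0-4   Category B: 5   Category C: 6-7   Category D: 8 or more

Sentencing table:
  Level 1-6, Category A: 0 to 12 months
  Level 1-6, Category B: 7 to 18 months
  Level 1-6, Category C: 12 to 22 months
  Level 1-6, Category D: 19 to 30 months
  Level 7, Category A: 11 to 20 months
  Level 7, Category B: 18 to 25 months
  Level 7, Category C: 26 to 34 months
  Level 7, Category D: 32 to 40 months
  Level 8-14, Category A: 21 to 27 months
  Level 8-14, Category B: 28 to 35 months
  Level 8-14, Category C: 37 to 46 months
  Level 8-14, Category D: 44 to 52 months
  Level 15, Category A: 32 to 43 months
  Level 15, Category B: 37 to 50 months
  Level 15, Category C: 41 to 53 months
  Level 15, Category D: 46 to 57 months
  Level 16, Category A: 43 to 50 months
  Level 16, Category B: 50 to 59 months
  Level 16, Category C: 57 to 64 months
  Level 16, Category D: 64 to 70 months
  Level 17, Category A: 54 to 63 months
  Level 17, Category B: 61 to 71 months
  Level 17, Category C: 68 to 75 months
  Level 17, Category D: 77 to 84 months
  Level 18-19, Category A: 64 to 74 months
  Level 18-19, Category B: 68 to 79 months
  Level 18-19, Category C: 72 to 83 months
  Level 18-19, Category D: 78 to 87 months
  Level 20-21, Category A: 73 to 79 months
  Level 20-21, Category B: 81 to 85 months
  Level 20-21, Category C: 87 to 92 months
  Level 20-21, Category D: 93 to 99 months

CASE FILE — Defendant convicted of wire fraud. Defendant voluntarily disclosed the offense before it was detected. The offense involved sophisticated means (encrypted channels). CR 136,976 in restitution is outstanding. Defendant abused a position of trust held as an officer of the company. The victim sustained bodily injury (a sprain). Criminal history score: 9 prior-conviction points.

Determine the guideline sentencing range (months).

Base offense level for wire fraud: 19.
S1 applies: 19 − 1 = 18.
S2 applies (level before this adjustment is 18 ≥ 10, so +3): 18 + 3 = 21.
S3 applies (level before this adjustment is 21 ≥ 18, so +5): 21 + 5 = 26.
S4 applies: 26 + 1 = 27.
S5 applies: 27 + 2 = 29.
Level 29 exceeds the maximum of 21; capped at 21.
Final offense level: 21.
Criminal history: 9 prior points → Category D (8+).
Level 21 falls in the 20-21 band.
Grid: Level 20-21 × Category D = 93-99 months.

93-99 months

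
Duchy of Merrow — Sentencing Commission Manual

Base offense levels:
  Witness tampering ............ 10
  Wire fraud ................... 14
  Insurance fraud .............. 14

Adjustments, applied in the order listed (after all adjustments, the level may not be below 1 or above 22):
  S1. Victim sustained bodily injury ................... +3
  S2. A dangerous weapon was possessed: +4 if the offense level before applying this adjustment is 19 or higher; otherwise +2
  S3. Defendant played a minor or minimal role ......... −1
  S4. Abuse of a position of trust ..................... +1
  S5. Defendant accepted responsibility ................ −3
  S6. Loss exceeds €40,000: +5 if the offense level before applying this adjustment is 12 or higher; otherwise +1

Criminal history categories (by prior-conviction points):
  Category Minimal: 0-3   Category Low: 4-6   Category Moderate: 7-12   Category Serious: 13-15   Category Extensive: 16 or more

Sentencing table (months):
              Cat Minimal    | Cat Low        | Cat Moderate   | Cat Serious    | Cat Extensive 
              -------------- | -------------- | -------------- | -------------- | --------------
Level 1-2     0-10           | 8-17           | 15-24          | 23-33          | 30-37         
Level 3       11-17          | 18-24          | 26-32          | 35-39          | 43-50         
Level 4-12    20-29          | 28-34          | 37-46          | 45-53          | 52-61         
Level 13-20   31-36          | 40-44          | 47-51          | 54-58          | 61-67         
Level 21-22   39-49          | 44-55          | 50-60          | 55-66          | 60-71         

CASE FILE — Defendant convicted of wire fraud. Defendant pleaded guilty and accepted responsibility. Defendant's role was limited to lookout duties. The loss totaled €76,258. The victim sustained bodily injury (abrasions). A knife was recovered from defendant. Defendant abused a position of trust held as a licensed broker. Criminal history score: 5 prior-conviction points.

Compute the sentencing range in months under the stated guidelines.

44-55 months

Base offense level for wire fraud: 14.
S1 applies: 14 + 3 = 17.
S2 applies (level before this adjustment is 17 < 19, so +2): 17 + 2 = 19.
S3 applies: 19 − 1 = 18.
S4 applies: 18 + 1 = 19.
S5 applies: 19 − 3 = 16.
S6 applies (level before this adjustment is 16 ≥ 12, so +5): 16 + 5 = 21.
Final offense level: 21.
Criminal history: 5 prior points → Category Low (4-6).
Level 21 falls in the 21-22 band.
Grid: Level 21-22 × Category Low = 44-55 months.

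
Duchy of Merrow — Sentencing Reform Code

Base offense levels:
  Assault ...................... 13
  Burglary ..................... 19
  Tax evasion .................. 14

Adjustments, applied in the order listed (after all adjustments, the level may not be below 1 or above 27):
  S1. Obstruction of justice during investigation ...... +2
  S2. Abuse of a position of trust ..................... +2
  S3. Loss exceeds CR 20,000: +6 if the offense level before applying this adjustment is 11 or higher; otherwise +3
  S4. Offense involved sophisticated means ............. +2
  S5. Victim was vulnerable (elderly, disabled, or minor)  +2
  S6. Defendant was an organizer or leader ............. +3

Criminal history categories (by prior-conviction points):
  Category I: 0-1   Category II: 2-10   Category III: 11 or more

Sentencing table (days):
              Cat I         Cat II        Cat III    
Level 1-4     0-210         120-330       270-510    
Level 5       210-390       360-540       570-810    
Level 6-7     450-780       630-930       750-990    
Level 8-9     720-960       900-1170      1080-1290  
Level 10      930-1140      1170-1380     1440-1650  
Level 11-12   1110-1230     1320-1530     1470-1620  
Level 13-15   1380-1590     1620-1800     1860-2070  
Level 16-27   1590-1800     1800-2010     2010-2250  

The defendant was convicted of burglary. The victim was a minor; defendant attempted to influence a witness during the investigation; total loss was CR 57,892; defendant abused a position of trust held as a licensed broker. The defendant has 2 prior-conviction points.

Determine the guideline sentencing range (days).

1800-2010 days

Base offense level for burglary: 19.
S1 applies: 19 + 2 = 21.
S2 applies: 21 + 2 = 23.
S3 applies (level before this adjustment is 23 ≥ 11, so +6): 23 + 6 = 29.
S4 does not apply.
S5 applies: 29 + 2 = 31.
Level 31 exceeds the maximum of 27; capped at 27.
Final offense level: 27.
Criminal history: 2 prior points → Category II (2-10).
Level 27 falls in the 16-27 band.
Grid: Level 16-27 × Category II = 1800-2010 days.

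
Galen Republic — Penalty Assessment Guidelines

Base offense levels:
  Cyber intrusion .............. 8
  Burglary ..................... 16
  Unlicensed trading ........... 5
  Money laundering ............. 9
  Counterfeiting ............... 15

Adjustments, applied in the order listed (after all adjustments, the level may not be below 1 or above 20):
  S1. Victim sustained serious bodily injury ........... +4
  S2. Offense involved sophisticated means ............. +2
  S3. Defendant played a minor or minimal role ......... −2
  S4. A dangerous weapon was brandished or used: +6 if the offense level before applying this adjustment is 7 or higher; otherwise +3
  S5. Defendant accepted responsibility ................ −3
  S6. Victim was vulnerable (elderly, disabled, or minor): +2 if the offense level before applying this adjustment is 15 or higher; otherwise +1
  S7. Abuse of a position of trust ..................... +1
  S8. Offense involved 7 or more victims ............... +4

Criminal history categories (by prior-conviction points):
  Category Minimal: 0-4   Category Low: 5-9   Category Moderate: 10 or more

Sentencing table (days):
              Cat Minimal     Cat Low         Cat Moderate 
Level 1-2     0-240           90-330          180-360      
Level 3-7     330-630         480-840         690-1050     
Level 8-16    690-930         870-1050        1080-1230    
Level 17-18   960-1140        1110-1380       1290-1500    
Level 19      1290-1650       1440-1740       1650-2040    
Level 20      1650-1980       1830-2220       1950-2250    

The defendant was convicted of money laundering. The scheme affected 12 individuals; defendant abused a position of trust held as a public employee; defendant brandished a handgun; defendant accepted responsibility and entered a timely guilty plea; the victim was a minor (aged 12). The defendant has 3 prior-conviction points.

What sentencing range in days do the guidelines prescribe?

Base offense level for money laundering: 9.
S1 does not apply.
S3 does not apply.
S4 applies (level before this adjustment is 9 ≥ 7, so +6): 9 + 6 = 15.
S5 applies: 15 − 3 = 12.
S6 applies (level before this adjustment is 12 < 15, so +1): 12 + 1 = 13.
S7 applies: 13 + 1 = 14.
S8 applies: 14 + 4 = 18.
Final offense level: 18.
Criminal history: 3 prior points → Category Minimal (0-4).
Level 18 falls in the 17-18 band.
Grid: Level 17-18 × Category Minimal = 960-1140 days.

960-1140 days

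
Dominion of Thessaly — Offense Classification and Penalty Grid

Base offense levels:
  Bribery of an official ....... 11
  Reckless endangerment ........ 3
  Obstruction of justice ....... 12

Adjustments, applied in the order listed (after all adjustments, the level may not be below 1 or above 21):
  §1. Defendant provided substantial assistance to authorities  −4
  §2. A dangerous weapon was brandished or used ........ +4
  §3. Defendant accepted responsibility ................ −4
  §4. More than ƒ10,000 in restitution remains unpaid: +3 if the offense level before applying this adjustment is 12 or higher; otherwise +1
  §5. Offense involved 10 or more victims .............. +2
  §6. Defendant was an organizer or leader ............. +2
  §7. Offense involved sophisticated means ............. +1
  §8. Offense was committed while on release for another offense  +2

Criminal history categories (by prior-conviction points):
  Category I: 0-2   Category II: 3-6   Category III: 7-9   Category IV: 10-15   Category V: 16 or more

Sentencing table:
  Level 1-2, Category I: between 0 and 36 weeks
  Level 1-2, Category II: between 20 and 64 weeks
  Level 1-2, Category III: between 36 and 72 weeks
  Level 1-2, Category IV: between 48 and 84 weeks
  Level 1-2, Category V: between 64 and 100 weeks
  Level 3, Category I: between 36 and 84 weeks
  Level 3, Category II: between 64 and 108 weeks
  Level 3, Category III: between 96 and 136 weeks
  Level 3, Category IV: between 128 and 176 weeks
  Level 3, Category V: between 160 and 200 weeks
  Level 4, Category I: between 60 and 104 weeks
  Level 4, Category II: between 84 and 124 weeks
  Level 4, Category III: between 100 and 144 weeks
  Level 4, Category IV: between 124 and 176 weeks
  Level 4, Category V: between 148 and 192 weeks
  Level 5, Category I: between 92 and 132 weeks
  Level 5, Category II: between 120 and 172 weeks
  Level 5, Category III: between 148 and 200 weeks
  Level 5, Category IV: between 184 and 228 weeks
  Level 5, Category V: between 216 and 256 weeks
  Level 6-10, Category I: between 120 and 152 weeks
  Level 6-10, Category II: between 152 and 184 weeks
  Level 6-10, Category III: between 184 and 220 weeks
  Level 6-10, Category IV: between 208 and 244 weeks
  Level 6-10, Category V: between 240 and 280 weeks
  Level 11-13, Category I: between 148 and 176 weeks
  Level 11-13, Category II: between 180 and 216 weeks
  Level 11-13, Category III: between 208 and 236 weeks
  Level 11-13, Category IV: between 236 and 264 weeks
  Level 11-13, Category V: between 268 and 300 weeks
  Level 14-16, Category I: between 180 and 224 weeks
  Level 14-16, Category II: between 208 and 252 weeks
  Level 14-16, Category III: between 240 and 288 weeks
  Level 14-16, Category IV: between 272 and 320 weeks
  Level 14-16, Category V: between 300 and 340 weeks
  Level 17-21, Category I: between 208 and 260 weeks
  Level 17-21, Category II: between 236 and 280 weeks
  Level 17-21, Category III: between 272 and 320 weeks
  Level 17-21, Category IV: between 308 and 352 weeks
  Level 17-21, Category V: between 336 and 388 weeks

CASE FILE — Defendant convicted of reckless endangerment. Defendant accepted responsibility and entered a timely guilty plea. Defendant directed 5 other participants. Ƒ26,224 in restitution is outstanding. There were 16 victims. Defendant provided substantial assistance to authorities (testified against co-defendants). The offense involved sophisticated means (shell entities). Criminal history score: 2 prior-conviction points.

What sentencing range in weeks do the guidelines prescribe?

0-36 weeks

Base offense level for reckless endangerment: 3.
§1 applies: 3 − 4 = -1.
§3 applies: -1 − 4 = -5.
§4 applies (level before this adjustment is -5 < 12, so +1): -5 + 1 = -4.
§5 applies: -4 + 2 = -2.
§6 applies: -2 + 2 = 0.
§7 applies: 0 + 1 = 1.
§8 does not apply.
Final offense level: 1.
Criminal history: 2 prior points → Category I (0-2).
Level 1 falls in the 1-2 band.
Grid: Level 1-2 × Category I = 0-36 weeks.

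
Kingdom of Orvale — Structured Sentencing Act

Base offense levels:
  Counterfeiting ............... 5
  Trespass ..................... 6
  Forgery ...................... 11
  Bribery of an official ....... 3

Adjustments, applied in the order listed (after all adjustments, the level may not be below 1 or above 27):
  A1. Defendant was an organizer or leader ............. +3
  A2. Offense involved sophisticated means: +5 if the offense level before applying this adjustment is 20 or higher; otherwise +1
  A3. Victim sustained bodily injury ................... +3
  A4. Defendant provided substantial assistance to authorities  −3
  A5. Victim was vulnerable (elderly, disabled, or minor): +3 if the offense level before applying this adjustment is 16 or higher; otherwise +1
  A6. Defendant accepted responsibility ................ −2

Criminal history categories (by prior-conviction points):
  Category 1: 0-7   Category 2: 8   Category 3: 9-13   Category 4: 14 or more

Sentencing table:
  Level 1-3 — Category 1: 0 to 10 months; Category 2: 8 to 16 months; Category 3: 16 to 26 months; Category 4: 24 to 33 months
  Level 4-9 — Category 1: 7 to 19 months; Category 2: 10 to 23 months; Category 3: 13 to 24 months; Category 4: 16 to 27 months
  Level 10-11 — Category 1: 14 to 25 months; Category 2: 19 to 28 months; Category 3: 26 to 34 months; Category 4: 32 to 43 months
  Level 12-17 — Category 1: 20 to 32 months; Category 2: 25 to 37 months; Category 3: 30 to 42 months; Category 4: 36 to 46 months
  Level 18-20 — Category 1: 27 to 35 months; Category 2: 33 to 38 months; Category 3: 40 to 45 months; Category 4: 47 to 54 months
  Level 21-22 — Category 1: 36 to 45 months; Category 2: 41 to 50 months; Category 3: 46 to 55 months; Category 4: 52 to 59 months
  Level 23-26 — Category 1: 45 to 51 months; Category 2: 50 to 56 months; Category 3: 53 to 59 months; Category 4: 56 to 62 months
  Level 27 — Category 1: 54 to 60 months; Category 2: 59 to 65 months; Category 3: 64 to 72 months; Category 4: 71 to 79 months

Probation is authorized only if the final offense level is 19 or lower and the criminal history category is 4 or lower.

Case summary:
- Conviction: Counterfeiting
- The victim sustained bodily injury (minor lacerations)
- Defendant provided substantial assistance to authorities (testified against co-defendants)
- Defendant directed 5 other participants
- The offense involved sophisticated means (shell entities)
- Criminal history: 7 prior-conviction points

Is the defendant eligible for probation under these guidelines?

Base offense level for counterfeiting: 5.
A1 applies: 5 + 3 = 8.
A2 applies (level before this adjustment is 8 < 20, so +1): 8 + 1 = 9.
A3 applies: 9 + 3 = 12.
A4 applies: 12 − 3 = 9.
A5 does not apply.
Final offense level: 9.
Criminal history: 7 prior points → Category 1 (0-7).
Level 9 falls in the 4-9 band.
Grid: Level 4-9 × Category 1 = 7-19 months.
Probation check: level 9 ≤ 19 and category 1 ≤ 4 → eligible.

Yes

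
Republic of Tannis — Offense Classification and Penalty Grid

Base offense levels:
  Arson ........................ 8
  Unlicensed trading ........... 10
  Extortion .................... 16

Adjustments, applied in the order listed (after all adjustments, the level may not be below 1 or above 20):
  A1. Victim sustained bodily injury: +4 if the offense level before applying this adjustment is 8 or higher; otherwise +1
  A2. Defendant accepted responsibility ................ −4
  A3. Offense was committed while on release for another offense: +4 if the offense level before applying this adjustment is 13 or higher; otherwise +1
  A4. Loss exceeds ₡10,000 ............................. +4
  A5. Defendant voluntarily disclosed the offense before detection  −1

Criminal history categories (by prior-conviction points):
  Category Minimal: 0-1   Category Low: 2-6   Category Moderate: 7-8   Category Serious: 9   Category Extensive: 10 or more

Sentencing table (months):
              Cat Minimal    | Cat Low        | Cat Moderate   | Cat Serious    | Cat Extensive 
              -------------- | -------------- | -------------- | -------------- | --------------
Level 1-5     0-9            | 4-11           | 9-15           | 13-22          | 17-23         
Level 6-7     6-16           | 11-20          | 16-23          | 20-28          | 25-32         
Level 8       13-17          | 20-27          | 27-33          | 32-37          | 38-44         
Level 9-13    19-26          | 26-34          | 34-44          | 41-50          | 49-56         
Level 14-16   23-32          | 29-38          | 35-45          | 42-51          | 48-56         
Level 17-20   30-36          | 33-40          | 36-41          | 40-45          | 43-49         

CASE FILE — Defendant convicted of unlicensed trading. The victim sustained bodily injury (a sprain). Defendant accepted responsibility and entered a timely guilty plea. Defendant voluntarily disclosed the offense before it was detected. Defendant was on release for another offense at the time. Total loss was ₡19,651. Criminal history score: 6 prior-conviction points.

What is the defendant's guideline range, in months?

Base offense level for unlicensed trading: 10.
A1 applies (level before this adjustment is 10 ≥ 8, so +4): 10 + 4 = 14.
A2 applies: 14 − 4 = 10.
A3 applies (level before this adjustment is 10 < 13, so +1): 10 + 1 = 11.
A4 applies: 11 + 4 = 15.
A5 applies: 15 − 1 = 14.
Final offense level: 14.
Criminal history: 6 prior points → Category Low (2-6).
Level 14 falls in the 14-16 band.
Grid: Level 14-16 × Category Low = 29-38 months.

29-38 months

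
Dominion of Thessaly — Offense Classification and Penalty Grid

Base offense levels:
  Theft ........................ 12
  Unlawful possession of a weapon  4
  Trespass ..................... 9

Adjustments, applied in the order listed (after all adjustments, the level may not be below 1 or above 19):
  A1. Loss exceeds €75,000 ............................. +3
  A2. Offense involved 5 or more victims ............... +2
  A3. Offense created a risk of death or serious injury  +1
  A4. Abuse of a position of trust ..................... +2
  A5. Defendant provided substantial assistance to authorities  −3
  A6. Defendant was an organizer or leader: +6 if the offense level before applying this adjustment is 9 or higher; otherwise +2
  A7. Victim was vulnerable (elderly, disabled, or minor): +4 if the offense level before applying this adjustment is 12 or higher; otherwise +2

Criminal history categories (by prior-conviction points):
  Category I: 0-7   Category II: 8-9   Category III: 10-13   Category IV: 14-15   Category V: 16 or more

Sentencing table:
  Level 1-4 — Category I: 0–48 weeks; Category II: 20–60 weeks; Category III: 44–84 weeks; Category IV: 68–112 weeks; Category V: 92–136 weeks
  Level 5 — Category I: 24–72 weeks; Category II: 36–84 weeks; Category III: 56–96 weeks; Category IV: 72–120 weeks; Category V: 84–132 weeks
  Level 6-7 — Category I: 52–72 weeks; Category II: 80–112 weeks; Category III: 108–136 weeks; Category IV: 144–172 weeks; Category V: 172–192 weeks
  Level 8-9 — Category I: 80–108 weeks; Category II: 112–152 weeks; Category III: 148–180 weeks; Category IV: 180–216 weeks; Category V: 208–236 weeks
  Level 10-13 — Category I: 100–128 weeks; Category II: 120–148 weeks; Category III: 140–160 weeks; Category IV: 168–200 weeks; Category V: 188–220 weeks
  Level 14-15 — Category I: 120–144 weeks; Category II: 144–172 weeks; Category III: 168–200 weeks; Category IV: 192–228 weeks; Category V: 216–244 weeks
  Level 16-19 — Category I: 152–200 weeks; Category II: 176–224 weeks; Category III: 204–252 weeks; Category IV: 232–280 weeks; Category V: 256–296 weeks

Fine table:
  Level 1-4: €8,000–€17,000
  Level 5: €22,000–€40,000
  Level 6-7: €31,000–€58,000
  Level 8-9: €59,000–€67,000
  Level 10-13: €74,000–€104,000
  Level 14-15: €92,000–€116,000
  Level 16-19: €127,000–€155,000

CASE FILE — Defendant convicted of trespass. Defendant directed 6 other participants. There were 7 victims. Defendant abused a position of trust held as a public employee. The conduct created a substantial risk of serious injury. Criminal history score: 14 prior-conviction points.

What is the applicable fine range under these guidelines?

€127,000–€155,000

Base offense level for trespass: 9.
A2 applies: 9 + 2 = 11.
A3 applies: 11 + 1 = 12.
A4 applies: 12 + 2 = 14.
A6 applies (level before this adjustment is 14 ≥ 9, so +6): 14 + 6 = 20.
A7 does not apply.
Level 20 exceeds the maximum of 19; capped at 19.
Final offense level: 19.
Level 19 falls in the 16-19 band.
Fine table: Level 16-19 → €127,000–€155,000.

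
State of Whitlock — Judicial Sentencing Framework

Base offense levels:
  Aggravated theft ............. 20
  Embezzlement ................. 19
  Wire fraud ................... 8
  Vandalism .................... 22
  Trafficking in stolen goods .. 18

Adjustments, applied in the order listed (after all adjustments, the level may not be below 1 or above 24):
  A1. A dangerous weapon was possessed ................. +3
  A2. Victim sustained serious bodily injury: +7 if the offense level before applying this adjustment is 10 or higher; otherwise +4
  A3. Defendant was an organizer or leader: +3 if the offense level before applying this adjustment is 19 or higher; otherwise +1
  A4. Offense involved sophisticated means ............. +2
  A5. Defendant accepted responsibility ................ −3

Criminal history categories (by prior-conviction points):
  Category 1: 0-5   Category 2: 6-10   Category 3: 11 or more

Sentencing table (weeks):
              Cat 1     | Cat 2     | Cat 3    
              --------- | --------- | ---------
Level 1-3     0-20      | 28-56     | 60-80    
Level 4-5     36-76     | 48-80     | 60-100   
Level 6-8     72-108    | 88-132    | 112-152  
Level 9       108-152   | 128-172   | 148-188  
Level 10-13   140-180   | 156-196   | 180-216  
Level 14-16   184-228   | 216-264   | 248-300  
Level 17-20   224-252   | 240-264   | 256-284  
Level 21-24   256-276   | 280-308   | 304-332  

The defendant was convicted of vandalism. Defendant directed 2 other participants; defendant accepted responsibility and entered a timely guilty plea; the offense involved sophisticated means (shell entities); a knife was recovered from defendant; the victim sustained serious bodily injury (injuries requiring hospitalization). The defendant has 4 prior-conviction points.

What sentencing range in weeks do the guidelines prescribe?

256-276 weeks

Base offense level for vandalism: 22.
A1 applies: 22 + 3 = 25.
A2 applies (level before this adjustment is 25 ≥ 10, so +7): 25 + 7 = 32.
A3 applies (level before this adjustment is 32 ≥ 19, so +3): 32 + 3 = 35.
A4 applies: 35 + 2 = 37.
A5 applies: 37 − 3 = 34.
Level 34 exceeds the maximum of 24; capped at 24.
Final offense level: 24.
Criminal history: 4 prior points → Category 1 (0-5).
Level 24 falls in the 21-24 band.
Grid: Level 21-24 × Category 1 = 256-276 weeks.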